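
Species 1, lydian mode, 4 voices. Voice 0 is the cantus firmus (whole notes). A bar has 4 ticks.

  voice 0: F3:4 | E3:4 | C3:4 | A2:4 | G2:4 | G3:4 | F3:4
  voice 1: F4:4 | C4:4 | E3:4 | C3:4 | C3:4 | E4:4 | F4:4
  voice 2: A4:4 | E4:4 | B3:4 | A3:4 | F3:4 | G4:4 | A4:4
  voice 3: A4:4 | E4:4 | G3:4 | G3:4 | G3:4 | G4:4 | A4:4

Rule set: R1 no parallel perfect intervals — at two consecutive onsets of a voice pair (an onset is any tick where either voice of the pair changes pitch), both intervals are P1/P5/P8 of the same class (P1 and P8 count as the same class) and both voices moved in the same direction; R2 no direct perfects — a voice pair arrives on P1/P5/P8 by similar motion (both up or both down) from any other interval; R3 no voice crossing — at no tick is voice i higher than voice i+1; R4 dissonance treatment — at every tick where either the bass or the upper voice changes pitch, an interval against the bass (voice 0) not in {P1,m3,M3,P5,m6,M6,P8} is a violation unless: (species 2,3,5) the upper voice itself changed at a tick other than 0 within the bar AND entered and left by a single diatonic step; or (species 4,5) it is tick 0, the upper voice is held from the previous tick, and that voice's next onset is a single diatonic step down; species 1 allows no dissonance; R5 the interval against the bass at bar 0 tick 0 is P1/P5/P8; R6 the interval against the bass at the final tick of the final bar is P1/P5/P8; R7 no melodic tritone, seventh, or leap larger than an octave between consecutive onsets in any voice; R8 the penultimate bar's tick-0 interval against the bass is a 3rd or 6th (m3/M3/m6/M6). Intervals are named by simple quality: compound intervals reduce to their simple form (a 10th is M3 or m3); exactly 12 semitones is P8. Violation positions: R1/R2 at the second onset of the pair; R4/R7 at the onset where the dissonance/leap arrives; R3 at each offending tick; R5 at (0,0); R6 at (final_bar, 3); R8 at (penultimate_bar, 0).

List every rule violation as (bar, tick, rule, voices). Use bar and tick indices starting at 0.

bar 0: v0=F3 v1=F4 v2=A4 v3=A4 downbeat M3
bar 1: v0=E3 v1=C4 v2=E4 v3=E4 downbeat P8
bar 2: v0=C3 v1=E3 v2=B3 v3=G3 downbeat P5
bar 3: v0=A2 v1=C3 v2=A3 v3=G3 downbeat m7
bar 4: v0=G2 v1=C3 v2=F3 v3=G3 downbeat P8
bar 5: v0=G3 v1=E4 v2=G4 v3=G4 downbeat P8
bar 6: v0=F3 v1=F4 v2=A4 v3=A4 downbeat M3
  -> R5 @ bar 0 tick 0 v(0, 2): opens on M3
  -> R5 @ bar 0 tick 0 v(0, 3): opens on M3
  -> R1 @ bar 1 tick 0 v(2, 3): A4/A4 P1 -> E4/E4 P1 similar
  -> R2 @ bar 1 tick 0 v(0, 2): F3/A4 M3 -> E3/E4 P8 similar
  -> R2 @ bar 1 tick 0 v(0, 3): F3/A4 M3 -> E3/E4 P8 similar
  -> R2 @ bar 2 tick 0 v(0, 3): E3/E4 P8 -> C3/G3 P5 similar
  -> R2 @ bar 2 tick 0 v(1, 2): C4/E4 M3 -> E3/B3 P5 similar
  -> R3 @ bar 2 tick 0 v(2, 3): B3 above G3
  -> R4 @ bar 2 tick 0 v(0, 2): C3/B3 M7 untreated
  -> R3 @ bar 2 tick 1 v(2, 3): B3 above G3
  -> R3 @ bar 2 tick 2 v(2, 3): B3 above G3
  -> R3 @ bar 2 tick 3 v(2, 3): B3 above G3
  -> R2 @ bar 3 tick 0 v(0, 2): C3/B3 M7 -> A2/A3 P8 similar
  -> R3 @ bar 3 tick 0 v(2, 3): A3 above G3
  -> R4 @ bar 3 tick 0 v(0, 3): A2/G3 m7 untreated
  -> R3 @ bar 3 tick 1 v(2, 3): A3 above G3
  -> R3 @ bar 3 tick 2 v(2, 3): A3 above G3
  -> R3 @ bar 3 tick 3 v(2, 3): A3 above G3
  -> R4 @ bar 4 tick 0 v(0, 1): G2/C3 P4 untreated
  -> R4 @ bar 4 tick 0 v(0, 2): G2/F3 m7 untreated
  -> R1 @ bar 5 tick 0 v(0, 3): G2/G3 P8 -> G3/G4 P8 similar
  -> R2 @ bar 5 tick 0 v(0, 2): G2/F3 m7 -> G3/G4 P8 similar
  -> R2 @ bar 5 tick 0 v(2, 3): F3/G3 M2 -> G4/G4 P1 similar
  -> R7 @ bar 5 tick 0 v(1,): C3->E4 leap 16st
  -> R7 @ bar 5 tick 0 v(2,): F3->G4 leap 14st
  -> R8 @ bar 5 tick 0 v(0, 2): penult P8 not 3rd/6th
  -> R8 @ bar 5 tick 0 v(0, 3): penult P8 not 3rd/6th
  -> R1 @ bar 6 tick 0 v(2, 3): G4/G4 P1 -> A4/A4 P1 similar
  -> R6 @ bar 6 tick 3 v(0, 2): closes on M3
  -> R6 @ bar 6 tick 3 v(0, 3): closes on M3

(0, 0, R5, (0, 2))
(0, 0, R5, (0, 3))
(1, 0, R1, (2, 3))
(1, 0, R2, (0, 2))
(1, 0, R2, (0, 3))
(2, 0, R2, (0, 3))
(2, 0, R2, (1, 2))
(2, 0, R3, (2, 3))
(2, 0, R4, (0, 2))
(2, 1, R3, (2, 3))
(2, 2, R3, (2, 3))
(2, 3, R3, (2, 3))
(3, 0, R2, (0, 2))
(3, 0, R3, (2, 3))
(3, 0, R4, (0, 3))
(3, 1, R3, (2, 3))
(3, 2, R3, (2, 3))
(3, 3, R3, (2, 3))
(4, 0, R4, (0, 1))
(4, 0, R4, (0, 2))
(5, 0, R1, (0, 3))
(5, 0, R2, (0, 2))
(5, 0, R2, (2, 3))
(5, 0, R7, (1,))
(5, 0, R7, (2,))
(5, 0, R8, (0, 2))
(5, 0, R8, (0, 3))
(6, 0, R1, (2, 3))
(6, 3, R6, (0, 2))
(6, 3, R6, (0, 3))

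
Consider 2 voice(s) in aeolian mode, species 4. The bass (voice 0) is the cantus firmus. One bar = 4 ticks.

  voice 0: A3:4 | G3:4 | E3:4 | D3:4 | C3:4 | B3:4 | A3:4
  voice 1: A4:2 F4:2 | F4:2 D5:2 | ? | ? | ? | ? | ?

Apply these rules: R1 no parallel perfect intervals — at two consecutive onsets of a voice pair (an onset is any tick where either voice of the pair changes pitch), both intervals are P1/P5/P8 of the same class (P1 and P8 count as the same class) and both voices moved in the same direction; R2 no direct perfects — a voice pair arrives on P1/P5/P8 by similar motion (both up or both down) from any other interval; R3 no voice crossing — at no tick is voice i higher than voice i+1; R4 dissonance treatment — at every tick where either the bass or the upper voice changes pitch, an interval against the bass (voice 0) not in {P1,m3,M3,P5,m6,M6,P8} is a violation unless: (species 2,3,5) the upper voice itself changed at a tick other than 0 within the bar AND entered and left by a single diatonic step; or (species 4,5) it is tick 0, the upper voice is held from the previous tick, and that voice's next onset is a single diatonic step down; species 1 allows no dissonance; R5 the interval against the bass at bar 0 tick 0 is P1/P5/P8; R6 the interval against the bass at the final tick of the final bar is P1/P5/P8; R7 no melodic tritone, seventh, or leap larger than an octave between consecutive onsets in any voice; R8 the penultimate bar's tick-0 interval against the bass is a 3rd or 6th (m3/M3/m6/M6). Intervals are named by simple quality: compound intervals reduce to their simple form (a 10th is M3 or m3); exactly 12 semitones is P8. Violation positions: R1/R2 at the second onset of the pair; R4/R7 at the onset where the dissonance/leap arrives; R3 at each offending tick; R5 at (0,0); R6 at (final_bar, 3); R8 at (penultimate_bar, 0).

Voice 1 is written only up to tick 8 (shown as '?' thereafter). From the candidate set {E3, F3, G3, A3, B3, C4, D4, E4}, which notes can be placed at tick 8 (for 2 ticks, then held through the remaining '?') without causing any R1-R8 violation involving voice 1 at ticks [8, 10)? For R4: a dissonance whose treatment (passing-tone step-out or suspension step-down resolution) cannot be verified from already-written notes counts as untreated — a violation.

{}

E3: violates R2,R7
F3: violates R4,R7
G3: violates R7
A3: violates R4,R7
B3: violates R1,R7
C4: violates R7
D4: violates R4
E4: violates R2,R7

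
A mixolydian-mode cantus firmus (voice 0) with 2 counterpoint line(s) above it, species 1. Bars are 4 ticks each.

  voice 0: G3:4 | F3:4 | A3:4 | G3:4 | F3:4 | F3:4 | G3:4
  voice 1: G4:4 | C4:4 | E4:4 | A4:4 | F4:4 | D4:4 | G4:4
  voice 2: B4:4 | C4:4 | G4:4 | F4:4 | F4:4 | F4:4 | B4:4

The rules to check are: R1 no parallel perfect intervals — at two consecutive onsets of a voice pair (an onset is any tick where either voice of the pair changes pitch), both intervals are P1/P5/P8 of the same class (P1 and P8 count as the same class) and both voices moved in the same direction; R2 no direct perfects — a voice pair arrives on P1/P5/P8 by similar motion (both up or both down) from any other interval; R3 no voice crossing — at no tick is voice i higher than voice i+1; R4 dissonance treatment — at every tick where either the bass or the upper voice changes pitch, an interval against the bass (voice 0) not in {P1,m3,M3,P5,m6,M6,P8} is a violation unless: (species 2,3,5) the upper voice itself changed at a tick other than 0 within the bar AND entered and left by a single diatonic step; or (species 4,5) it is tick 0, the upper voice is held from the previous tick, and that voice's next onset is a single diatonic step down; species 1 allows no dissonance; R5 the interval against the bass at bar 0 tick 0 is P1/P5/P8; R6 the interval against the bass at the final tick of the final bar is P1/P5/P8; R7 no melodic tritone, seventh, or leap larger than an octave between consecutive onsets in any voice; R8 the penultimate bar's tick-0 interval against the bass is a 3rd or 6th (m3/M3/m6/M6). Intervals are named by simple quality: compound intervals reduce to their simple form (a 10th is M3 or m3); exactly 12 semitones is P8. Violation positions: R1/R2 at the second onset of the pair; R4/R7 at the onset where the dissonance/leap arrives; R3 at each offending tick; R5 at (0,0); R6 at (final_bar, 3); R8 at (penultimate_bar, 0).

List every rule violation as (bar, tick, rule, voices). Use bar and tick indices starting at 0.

bar 0: v0=G3 v1=G4 v2=B4 downbeat M3
bar 1: v0=F3 v1=C4 v2=C4 downbeat P5
bar 2: v0=A3 v1=E4 v2=G4 downbeat m7
bar 3: v0=G3 v1=A4 v2=F4 downbeat m7
bar 4: v0=F3 v1=F4 v2=F4 downbeat P8
bar 5: v0=F3 v1=D4 v2=F4 downbeat P8
bar 6: v0=G3 v1=G4 v2=B4 downbeat M3
  -> R5 @ bar 0 tick 0 v(0, 2): opens on M3
  -> R2 @ bar 1 tick 0 v(0, 1): G3/G4 P8 -> F3/C4 P5 similar
  -> R2 @ bar 1 tick 0 v(0, 2): G3/B4 M3 -> F3/C4 P5 similar
  -> R2 @ bar 1 tick 0 v(1, 2): G4/B4 M3 -> C4/C4 P1 similar
  -> R7 @ bar 1 tick 0 v(2,): B4->C4 leap 11st
  -> R1 @ bar 2 tick 0 v(0, 1): F3/C4 P5 -> A3/E4 P5 similar
  -> R4 @ bar 2 tick 0 v(0, 2): A3/G4 m7 untreated
  -> R3 @ bar 3 tick 0 v(1, 2): A4 above F4
  -> R4 @ bar 3 tick 0 v(0, 1): G3/A4 M2 untreated
  -> R4 @ bar 3 tick 0 v(0, 2): G3/F4 m7 untreated
  -> R3 @ bar 3 tick 1 v(1, 2): A4 above F4
  -> R3 @ bar 3 tick 2 v(1, 2): A4 above F4
  -> R3 @ bar 3 tick 3 v(1, 2): A4 above F4
  -> R2 @ bar 4 tick 0 v(0, 1): G3/A4 M2 -> F3/F4 P8 similar
  -> R8 @ bar 5 tick 0 v(0, 2): penult P8 not 3rd/6th
  -> R2 @ bar 6 tick 0 v(0, 1): F3/D4 M6 -> G3/G4 P8 similar
  -> R7 @ bar 6 tick 0 v(2,): F4->B4 leap 6st
  -> R6 @ bar 6 tick 3 v(0, 2): closes on M3

(0, 0, R5, (0, 2))
(1, 0, R2, (0, 1))
(1, 0, R2, (0, 2))
(1, 0, R2, (1, 2))
(1, 0, R7, (2,))
(2, 0, R1, (0, 1))
(2, 0, R4, (0, 2))
(3, 0, R3, (1, 2))
(3, 0, R4, (0, 1))
(3, 0, R4, (0, 2))
(3, 1, R3, (1, 2))
(3, 2, R3, (1, 2))
(3, 3, R3, (1, 2))
(4, 0, R2, (0, 1))
(5, 0, R8, (0, 2))
(6, 0, R2, (0, 1))
(6, 0, R7, (2,))
(6, 3, R6, (0, 2))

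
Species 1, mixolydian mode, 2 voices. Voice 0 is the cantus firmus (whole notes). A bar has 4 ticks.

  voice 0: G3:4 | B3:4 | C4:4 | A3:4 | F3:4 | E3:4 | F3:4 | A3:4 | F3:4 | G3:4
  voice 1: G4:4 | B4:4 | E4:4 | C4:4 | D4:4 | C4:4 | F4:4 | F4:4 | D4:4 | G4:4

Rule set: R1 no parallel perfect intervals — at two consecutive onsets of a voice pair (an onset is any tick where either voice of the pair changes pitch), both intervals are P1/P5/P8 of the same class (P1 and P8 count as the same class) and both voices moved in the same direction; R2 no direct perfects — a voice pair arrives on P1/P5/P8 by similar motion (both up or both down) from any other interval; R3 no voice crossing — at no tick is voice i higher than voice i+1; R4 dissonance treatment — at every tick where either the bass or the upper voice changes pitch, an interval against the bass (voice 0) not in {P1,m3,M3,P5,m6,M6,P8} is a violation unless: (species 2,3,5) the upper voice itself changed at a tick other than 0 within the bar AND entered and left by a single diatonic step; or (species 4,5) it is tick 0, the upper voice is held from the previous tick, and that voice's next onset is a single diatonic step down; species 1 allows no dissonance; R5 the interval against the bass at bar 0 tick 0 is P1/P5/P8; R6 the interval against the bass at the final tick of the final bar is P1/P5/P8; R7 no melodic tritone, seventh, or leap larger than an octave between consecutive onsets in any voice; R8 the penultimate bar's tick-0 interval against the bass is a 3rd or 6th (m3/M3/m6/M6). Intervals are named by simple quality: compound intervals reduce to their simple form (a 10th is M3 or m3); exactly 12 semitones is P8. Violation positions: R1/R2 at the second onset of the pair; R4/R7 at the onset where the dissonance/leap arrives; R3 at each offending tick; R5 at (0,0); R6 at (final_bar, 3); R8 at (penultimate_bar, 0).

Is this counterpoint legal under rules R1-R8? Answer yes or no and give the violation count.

bar 0: v0=G3 v1=G4 (P8)
bar 1: v0=B3 v1=B4 (P8)
bar 2: v0=C4 v1=E4 (M3)
bar 3: v0=A3 v1=C4 (m3)
bar 4: v0=F3 v1=D4 (M6)
bar 5: v0=E3 v1=C4 (m6)
bar 6: v0=F3 v1=F4 (P8)
bar 7: v0=A3 v1=F4 (m6)
bar 8: v0=F3 v1=D4 (M6)
bar 9: v0=G3 v1=G4 (P8)
  R1 @ bar1.0: G3/G4 P8 -> B3/B4 P8 similar
  R2 @ bar6.0: E3/C4 m6 -> F3/F4 P8 similar
  R2 @ bar9.0: F3/D4 M6 -> G3/G4 P8 similar

No (3 violations)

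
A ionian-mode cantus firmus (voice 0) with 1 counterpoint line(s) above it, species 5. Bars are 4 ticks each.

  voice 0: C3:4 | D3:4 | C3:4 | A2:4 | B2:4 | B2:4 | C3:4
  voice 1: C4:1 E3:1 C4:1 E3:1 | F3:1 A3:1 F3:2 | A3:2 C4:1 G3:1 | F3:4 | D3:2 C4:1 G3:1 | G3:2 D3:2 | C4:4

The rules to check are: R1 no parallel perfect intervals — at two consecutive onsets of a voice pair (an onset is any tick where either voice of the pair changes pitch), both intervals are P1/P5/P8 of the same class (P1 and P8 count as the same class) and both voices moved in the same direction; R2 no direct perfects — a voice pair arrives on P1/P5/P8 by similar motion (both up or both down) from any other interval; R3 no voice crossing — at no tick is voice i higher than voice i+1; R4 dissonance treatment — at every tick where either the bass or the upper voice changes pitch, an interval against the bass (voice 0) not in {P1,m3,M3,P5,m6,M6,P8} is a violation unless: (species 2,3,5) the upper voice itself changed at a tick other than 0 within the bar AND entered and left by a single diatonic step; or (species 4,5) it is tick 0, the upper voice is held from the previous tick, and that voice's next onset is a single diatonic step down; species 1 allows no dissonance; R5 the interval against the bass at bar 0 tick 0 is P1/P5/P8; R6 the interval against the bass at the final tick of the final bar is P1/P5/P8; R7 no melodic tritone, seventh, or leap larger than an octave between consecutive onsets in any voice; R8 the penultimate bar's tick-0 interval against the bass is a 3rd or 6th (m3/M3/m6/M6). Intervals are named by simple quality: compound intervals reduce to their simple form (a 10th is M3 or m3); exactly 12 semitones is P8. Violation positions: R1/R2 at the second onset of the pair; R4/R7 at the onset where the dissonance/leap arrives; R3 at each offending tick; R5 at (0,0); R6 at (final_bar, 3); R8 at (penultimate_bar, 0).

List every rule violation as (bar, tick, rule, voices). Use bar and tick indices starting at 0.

bar 0: v0=C3 v1=C4 downbeat P8
bar 1: v0=D3 v1=F3 downbeat m3
bar 2: v0=C3 v1=A3 downbeat M6
bar 3: v0=A2 v1=F3 downbeat m6
bar 4: v0=B2 v1=D3 downbeat m3
bar 5: v0=B2 v1=G3 downbeat m6
bar 6: v0=C3 v1=C4 downbeat P8
  -> R4 @ bar 4 tick 2 v(0, 1): B2/C4 m2 untreated
  -> R7 @ bar 4 tick 2 v(1,): D3->C4 leap 10st
  -> R2 @ bar 6 tick 0 v(0, 1): B2/D3 m3 -> C3/C4 P8 similar
  -> R7 @ bar 6 tick 0 v(1,): D3->C4 leap 10st

(4, 2, R4, (0, 1))
(4, 2, R7, (1,))
(6, 0, R2, (0, 1))
(6, 0, R7, (1,))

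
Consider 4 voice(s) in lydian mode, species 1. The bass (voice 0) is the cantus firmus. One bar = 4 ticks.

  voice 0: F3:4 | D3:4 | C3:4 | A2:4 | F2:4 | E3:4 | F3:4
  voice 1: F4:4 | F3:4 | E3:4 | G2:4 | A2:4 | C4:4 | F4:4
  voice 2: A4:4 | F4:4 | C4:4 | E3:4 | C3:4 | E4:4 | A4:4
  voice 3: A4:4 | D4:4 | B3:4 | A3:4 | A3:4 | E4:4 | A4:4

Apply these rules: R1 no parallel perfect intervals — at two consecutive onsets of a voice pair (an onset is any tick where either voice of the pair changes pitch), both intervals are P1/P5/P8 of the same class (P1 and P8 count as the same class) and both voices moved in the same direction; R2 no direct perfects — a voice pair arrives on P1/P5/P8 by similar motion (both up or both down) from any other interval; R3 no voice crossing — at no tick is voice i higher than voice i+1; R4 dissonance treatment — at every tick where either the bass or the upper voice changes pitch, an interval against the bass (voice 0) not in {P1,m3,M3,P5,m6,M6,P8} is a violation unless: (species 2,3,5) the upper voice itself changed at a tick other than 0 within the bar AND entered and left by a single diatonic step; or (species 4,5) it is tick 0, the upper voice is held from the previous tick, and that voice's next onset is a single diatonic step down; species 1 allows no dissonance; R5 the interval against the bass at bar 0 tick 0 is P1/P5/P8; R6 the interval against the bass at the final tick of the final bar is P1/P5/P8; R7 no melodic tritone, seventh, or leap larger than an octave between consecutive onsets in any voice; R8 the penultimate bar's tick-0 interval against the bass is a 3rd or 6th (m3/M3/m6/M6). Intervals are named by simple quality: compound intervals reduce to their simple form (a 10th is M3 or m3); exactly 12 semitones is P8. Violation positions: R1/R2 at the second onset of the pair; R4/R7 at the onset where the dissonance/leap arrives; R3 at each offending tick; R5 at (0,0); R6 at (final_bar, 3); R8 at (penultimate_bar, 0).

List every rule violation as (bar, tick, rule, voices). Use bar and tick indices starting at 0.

(0, 0, R5, (0, 2))
(0, 0, R5, (0, 3))
(1, 0, R2, (0, 3))
(1, 0, R2, (1, 2))
(1, 0, R3, (2, 3))
(1, 1, R3, (2, 3))
(1, 2, R3, (2, 3))
(1, 3, R3, (2, 3))
(2, 0, R2, (0, 2))
(2, 0, R2, (1, 3))
(2, 0, R3, (2, 3))
(2, 0, R4, (0, 3))
(2, 1, R3, (2, 3))
(2, 2, R3, (2, 3))
(2, 3, R3, (2, 3))
(3, 0, R2, (0, 2))
(3, 0, R2, (0, 3))
(3, 0, R3, (0, 1))
(3, 0, R4, (0, 1))
(3, 1, R3, (0, 1))
(3, 2, R3, (0, 1))
(3, 3, R3, (0, 1))
(4, 0, R1, (0, 2))
(5, 0, R2, (0, 2))
(5, 0, R2, (0, 3))
(5, 0, R2, (2, 3))
(5, 0, R7, (0,))
(5, 0, R7, (1,))
(5, 0, R7, (2,))
(5, 0, R8, (0, 2))
(5, 0, R8, (0, 3))
(6, 0, R1, (2, 3))
(6, 0, R2, (0, 1))
(6, 3, R6, (0, 2))
(6, 3, R6, (0, 3))

bar 0: v0=F3 v1=F4 v2=A4 v3=A4 downbeat M3
bar 1: v0=D3 v1=F3 v2=F4 v3=D4 downbeat P8
bar 2: v0=C3 v1=E3 v2=C4 v3=B3 downbeat M7
bar 3: v0=A2 v1=G2 v2=E3 v3=A3 downbeat P8
bar 4: v0=F2 v1=A2 v2=C3 v3=A3 downbeat M3
bar 5: v0=E3 v1=C4 v2=E4 v3=E4 downbeat P8
bar 6: v0=F3 v1=F4 v2=A4 v3=A4 downbeat M3
  -> R5 @ bar 0 tick 0 v(0, 2): opens on M3
  -> R5 @ bar 0 tick 0 v(0, 3): opens on M3
  -> R2 @ bar 1 tick 0 v(0, 3): F3/A4 M3 -> D3/D4 P8 similar
  -> R2 @ bar 1 tick 0 v(1, 2): F4/A4 M3 -> F3/F4 P8 similar
  -> R3 @ bar 1 tick 0 v(2, 3): F4 above D4
  -> R3 @ bar 1 tick 1 v(2, 3): F4 above D4
  -> R3 @ bar 1 tick 2 v(2, 3): F4 above D4
  -> R3 @ bar 1 tick 3 v(2, 3): F4 above D4
  -> R2 @ bar 2 tick 0 v(0, 2): D3/F4 m3 -> C3/C4 P8 similar
  -> R2 @ bar 2 tick 0 v(1, 3): F3/D4 M6 -> E3/B3 P5 similar
  -> R3 @ bar 2 tick 0 v(2, 3): C4 above B3
  -> R4 @ bar 2 tick 0 v(0, 3): C3/B3 M7 untreated
  -> R3 @ bar 2 tick 1 v(2, 3): C4 above B3
  -> R3 @ bar 2 tick 2 v(2, 3): C4 above B3
  -> R3 @ bar 2 tick 3 v(2, 3): C4 above B3
  -> R2 @ bar 3 tick 0 v(0, 2): C3/C4 P8 -> A2/E3 P5 similar
  -> R2 @ bar 3 tick 0 v(0, 3): C3/B3 M7 -> A2/A3 P8 similar
  -> R3 @ bar 3 tick 0 v(0, 1): A2 above G2
  -> R4 @ bar 3 tick 0 v(0, 1): A2/G2 M2 untreated
  -> R3 @ bar 3 tick 1 v(0, 1): A2 above G2
  -> R3 @ bar 3 tick 2 v(0, 1): A2 above G2
  -> R3 @ bar 3 tick 3 v(0, 1): A2 above G2
  -> R1 @ bar 4 tick 0 v(0, 2): A2/E3 P5 -> F2/C3 P5 similar
  -> R2 @ bar 5 tick 0 v(0, 2): F2/C3 P5 -> E3/E4 P8 similar
  -> R2 @ bar 5 tick 0 v(0, 3): F2/A3 M3 -> E3/E4 P8 similar
  -> R2 @ bar 5 tick 0 v(2, 3): C3/A3 M6 -> E4/E4 P1 similar
  -> R7 @ bar 5 tick 0 v(0,): F2->E3 leap 11st
  -> R7 @ bar 5 tick 0 v(1,): A2->C4 leap 15st
  -> R7 @ bar 5 tick 0 v(2,): C3->E4 leap 16st
  -> R8 @ bar 5 tick 0 v(0, 2): penult P8 not 3rd/6th
  -> R8 @ bar 5 tick 0 v(0, 3): penult P8 not 3rd/6th
  -> R1 @ bar 6 tick 0 v(2, 3): E4/E4 P1 -> A4/A4 P1 similar
  -> R2 @ bar 6 tick 0 v(0, 1): E3/C4 m6 -> F3/F4 P8 similar
  -> R6 @ bar 6 tick 3 v(0, 2): closes on M3
  -> R6 @ bar 6 tick 3 v(0, 3): closes on M3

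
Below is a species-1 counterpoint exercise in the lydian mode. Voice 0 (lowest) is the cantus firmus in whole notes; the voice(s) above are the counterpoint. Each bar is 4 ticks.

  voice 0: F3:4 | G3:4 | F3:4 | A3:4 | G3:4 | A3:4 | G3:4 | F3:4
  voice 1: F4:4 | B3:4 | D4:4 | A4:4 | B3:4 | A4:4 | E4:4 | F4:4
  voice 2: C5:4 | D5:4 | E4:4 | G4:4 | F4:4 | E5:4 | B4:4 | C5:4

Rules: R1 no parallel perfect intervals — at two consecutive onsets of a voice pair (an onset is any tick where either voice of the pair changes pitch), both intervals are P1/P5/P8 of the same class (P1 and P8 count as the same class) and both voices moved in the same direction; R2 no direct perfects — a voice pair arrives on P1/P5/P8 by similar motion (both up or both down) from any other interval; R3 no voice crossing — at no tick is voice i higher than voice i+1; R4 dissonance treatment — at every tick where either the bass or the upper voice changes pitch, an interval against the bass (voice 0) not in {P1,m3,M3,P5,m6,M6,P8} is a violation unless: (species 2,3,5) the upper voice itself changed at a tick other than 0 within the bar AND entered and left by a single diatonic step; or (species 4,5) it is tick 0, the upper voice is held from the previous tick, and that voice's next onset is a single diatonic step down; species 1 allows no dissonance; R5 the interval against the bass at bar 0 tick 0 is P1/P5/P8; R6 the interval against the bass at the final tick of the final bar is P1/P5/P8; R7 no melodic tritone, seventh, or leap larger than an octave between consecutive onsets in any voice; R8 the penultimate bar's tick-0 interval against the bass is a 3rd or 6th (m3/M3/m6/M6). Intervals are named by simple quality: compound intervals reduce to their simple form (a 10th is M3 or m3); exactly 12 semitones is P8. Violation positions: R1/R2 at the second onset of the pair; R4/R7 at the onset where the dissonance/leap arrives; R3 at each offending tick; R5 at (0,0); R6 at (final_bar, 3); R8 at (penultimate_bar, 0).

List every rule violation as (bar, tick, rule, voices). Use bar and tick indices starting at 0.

bar 0: v0=F3 v1=F4 v2=C5 downbeat P5
bar 1: v0=G3 v1=B3 v2=D5 downbeat P5
bar 2: v0=F3 v1=D4 v2=E4 downbeat M7
bar 3: v0=A3 v1=A4 v2=G4 downbeat m7
bar 4: v0=G3 v1=B3 v2=F4 downbeat m7
bar 5: v0=A3 v1=A4 v2=E5 downbeat P5
bar 6: v0=G3 v1=E4 v2=B4 downbeat M3
bar 7: v0=F3 v1=F4 v2=C5 downbeat P5
  -> R1 @ bar 1 tick 0 v(0, 2): F3/C5 P5 -> G3/D5 P5 similar
  -> R7 @ bar 1 tick 0 v(1,): F4->B3 leap 6st
  -> R4 @ bar 2 tick 0 v(0, 2): F3/E4 M7 untreated
  -> R7 @ bar 2 tick 0 v(2,): D5->E4 leap 10st
  -> R2 @ bar 3 tick 0 v(0, 1): F3/D4 M6 -> A3/A4 P8 similar
  -> R3 @ bar 3 tick 0 v(1, 2): A4 above G4
  -> R4 @ bar 3 tick 0 v(0, 2): A3/G4 m7 untreated
  -> R3 @ bar 3 tick 1 v(1, 2): A4 above G4
  -> R3 @ bar 3 tick 2 v(1, 2): A4 above G4
  -> R3 @ bar 3 tick 3 v(1, 2): A4 above G4
  -> R4 @ bar 4 tick 0 v(0, 2): G3/F4 m7 untreated
  -> R7 @ bar 4 tick 0 v(1,): A4->B3 leap 10st
  -> R2 @ bar 5 tick 0 v(0, 1): G3/B3 M3 -> A3/A4 P8 similar
  -> R2 @ bar 5 tick 0 v(0, 2): G3/F4 m7 -> A3/E5 P5 similar
  -> R2 @ bar 5 tick 0 v(1, 2): B3/F4 TT -> A4/E5 P5 similar
  -> R7 @ bar 5 tick 0 v(1,): B3->A4 leap 10st
  -> R7 @ bar 5 tick 0 v(2,): F4->E5 leap 11st
  -> R1 @ bar 6 tick 0 v(1, 2): A4/E5 P5 -> E4/B4 P5 similar
  -> R1 @ bar 7 tick 0 v(1, 2): E4/B4 P5 -> F4/C5 P5 similar

(1, 0, R1, (0, 2))
(1, 0, R7, (1,))
(2, 0, R4, (0, 2))
(2, 0, R7, (2,))
(3, 0, R2, (0, 1))
(3, 0, R3, (1, 2))
(3, 0, R4, (0, 2))
(3, 1, R3, (1, 2))
(3, 2, R3, (1, 2))
(3, 3, R3, (1, 2))
(4, 0, R4, (0, 2))
(4, 0, R7, (1,))
(5, 0, R2, (0, 1))
(5, 0, R2, (0, 2))
(5, 0, R2, (1, 2))
(5, 0, R7, (1,))
(5, 0, R7, (2,))
(6, 0, R1, (1, 2))
(7, 0, R1, (1, 2))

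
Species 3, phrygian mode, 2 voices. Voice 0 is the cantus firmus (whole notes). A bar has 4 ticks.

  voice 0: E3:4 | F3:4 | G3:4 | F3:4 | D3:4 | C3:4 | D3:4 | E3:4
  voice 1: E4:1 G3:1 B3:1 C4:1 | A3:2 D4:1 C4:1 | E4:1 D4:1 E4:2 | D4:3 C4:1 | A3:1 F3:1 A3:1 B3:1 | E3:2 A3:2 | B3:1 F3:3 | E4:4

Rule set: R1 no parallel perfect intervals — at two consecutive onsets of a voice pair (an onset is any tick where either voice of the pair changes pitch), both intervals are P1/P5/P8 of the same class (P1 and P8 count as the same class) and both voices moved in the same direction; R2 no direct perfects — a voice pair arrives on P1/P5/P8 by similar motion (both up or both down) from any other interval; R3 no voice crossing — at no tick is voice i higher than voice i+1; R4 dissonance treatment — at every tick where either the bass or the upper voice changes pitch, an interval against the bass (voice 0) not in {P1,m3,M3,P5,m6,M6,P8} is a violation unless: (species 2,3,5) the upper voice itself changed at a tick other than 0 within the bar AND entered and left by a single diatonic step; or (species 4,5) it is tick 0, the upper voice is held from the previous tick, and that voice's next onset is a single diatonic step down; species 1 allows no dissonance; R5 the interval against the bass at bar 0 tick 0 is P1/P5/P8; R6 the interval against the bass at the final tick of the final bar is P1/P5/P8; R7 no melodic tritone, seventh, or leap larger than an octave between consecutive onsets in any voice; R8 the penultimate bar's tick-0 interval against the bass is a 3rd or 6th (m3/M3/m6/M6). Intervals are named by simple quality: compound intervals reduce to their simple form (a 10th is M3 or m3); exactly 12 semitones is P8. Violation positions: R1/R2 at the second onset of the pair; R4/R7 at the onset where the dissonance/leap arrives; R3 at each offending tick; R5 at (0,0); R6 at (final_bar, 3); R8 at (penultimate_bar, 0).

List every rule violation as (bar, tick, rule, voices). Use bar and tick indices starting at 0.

(4, 0, R1, (0, 1))
(6, 1, R7, (1,))
(7, 0, R2, (0, 1))
(7, 0, R7, (1,))

bar 0: v0=E3 v1=E4 downbeat P8
bar 1: v0=F3 v1=A3 downbeat M3
bar 2: v0=G3 v1=E4 downbeat M6
bar 3: v0=F3 v1=D4 downbeat M6
bar 4: v0=D3 v1=A3 downbeat P5
bar 5: v0=C3 v1=E3 downbeat M3
bar 6: v0=D3 v1=B3 downbeat M6
bar 7: v0=E3 v1=E4 downbeat P8
  -> R1 @ bar 4 tick 0 v(0, 1): F3/C4 P5 -> D3/A3 P5 similar
  -> R7 @ bar 6 tick 1 v(1,): B3->F3 leap 6st
  -> R2 @ bar 7 tick 0 v(0, 1): D3/F3 m3 -> E3/E4 P8 similar
  -> R7 @ bar 7 tick 0 v(1,): F3->E4 leap 11st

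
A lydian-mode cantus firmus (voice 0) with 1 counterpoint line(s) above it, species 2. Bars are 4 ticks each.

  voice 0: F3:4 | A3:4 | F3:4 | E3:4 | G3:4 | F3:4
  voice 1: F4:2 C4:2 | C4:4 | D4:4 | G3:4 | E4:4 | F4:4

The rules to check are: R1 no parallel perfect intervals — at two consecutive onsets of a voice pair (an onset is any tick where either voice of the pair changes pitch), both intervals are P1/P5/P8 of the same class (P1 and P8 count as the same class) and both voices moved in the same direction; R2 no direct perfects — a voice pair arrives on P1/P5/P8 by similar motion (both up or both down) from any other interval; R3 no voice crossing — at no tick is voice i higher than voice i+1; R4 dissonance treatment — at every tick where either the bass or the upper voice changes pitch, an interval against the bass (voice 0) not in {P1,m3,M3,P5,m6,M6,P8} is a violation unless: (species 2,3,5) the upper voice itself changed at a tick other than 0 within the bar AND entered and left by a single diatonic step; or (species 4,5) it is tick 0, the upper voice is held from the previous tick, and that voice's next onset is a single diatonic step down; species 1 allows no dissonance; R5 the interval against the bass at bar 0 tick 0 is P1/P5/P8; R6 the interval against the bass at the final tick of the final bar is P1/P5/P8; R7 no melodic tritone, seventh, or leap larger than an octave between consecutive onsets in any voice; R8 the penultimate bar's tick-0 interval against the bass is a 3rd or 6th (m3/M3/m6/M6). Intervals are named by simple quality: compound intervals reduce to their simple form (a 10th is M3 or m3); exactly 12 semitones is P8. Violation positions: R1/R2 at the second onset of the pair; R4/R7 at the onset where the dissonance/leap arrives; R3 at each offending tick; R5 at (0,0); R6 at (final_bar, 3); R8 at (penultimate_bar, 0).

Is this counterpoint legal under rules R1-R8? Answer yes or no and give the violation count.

Yes (0 violations)

bar 0: v0=F3 v1=F4 (P8)
bar 1: v0=A3 v1=C4 (m3)
bar 2: v0=F3 v1=D4 (M6)
bar 3: v0=E3 v1=G3 (m3)
bar 4: v0=G3 v1=E4 (M6)
bar 5: v0=F3 v1=F4 (P8)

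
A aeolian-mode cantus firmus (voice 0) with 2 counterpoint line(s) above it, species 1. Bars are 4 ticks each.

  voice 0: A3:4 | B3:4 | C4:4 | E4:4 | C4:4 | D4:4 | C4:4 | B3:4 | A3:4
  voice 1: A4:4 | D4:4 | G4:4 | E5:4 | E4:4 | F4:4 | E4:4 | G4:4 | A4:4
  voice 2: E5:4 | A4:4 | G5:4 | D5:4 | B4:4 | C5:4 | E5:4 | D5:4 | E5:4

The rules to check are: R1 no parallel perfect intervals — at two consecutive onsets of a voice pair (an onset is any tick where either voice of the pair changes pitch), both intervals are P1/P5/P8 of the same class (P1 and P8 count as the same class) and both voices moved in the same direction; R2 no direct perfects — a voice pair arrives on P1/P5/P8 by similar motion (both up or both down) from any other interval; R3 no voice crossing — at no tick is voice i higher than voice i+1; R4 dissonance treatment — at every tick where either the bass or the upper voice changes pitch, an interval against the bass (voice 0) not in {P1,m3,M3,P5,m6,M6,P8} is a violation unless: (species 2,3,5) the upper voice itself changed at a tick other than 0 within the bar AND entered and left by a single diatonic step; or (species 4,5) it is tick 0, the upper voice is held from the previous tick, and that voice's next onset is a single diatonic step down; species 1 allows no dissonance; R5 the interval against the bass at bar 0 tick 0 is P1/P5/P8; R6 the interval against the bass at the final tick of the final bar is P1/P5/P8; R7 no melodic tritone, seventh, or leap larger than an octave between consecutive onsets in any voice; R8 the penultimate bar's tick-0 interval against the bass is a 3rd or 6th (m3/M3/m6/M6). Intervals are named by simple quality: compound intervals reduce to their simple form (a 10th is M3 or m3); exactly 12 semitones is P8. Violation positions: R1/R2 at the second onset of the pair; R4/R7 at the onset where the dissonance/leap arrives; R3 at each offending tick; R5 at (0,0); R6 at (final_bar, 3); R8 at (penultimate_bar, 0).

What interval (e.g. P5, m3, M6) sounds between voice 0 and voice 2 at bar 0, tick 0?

voice 0=A3 voice 2=E5 -> P5

P5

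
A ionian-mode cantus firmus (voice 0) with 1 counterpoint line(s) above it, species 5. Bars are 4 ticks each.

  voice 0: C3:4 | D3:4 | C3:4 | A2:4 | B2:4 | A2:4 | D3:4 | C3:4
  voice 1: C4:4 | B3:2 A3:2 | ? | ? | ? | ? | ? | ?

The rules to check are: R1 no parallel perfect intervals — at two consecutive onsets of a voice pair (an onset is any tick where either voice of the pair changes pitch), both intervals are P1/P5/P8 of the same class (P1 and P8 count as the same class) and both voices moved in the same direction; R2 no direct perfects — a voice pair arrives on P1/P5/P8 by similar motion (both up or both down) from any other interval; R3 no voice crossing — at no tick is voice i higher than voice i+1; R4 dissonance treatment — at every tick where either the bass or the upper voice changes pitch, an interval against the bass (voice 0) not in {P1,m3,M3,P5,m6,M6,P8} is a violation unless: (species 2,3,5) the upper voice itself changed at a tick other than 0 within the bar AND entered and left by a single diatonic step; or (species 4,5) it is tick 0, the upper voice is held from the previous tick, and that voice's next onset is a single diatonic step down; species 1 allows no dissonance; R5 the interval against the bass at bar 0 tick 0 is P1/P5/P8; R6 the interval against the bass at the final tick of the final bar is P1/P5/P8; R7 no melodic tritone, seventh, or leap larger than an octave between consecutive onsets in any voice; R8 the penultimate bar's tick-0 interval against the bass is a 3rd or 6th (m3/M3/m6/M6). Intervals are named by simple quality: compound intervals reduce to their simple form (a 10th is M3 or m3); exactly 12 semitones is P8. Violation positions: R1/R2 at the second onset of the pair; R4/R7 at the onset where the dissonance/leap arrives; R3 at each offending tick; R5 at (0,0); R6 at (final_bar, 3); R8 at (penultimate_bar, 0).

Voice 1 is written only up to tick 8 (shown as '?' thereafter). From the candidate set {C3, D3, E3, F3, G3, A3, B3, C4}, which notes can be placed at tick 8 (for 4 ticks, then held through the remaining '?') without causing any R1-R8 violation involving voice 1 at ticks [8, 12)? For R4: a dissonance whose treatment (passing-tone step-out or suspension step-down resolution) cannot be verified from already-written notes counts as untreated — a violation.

{A3, C4, E3}

C3: violates R2
D3: violates R4
E3: legal
F3: violates R4
G3: violates R1
A3: legal
B3: violates R4
C4: legal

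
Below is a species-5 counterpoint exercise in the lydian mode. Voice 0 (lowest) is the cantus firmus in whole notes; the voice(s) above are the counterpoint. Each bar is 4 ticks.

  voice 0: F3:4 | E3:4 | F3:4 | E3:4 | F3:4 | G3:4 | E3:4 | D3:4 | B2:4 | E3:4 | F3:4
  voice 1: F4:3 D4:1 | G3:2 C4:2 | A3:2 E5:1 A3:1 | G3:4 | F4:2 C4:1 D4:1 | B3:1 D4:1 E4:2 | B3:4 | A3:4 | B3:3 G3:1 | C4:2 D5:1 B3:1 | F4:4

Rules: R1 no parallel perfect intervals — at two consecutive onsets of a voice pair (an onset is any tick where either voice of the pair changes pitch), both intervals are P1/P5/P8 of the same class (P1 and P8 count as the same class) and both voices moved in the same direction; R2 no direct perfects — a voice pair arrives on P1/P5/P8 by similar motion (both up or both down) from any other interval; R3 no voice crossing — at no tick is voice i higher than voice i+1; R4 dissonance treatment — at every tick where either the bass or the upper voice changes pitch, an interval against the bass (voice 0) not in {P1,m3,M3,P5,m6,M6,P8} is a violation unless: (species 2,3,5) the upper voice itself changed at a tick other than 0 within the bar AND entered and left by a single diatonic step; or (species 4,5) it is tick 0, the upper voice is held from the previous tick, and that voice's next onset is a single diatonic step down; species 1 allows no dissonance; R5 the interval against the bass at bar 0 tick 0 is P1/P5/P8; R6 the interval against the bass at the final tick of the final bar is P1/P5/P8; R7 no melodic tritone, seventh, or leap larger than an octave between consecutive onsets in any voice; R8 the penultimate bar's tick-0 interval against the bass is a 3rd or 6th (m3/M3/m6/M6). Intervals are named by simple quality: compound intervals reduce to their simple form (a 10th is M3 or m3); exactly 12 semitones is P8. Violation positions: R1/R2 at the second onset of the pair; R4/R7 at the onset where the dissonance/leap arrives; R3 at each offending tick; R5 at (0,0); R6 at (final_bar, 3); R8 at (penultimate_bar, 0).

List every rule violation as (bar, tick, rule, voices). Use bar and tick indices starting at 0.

(2, 2, R4, (0, 1))
(2, 2, R7, (1,))
(2, 3, R7, (1,))
(4, 0, R2, (0, 1))
(4, 0, R7, (1,))
(6, 0, R2, (0, 1))
(7, 0, R1, (0, 1))
(9, 2, R4, (0, 1))
(9, 2, R7, (1,))
(9, 3, R7, (1,))
(10, 0, R2, (0, 1))
(10, 0, R7, (1,))

bar 0: v0=F3 v1=F4 downbeat P8
bar 1: v0=E3 v1=G3 downbeat m3
bar 2: v0=F3 v1=A3 downbeat M3
bar 3: v0=E3 v1=G3 downbeat m3
bar 4: v0=F3 v1=F4 downbeat P8
bar 5: v0=G3 v1=B3 downbeat M3
bar 6: v0=E3 v1=B3 downbeat P5
bar 7: v0=D3 v1=A3 downbeat P5
bar 8: v0=B2 v1=B3 downbeat P8
bar 9: v0=E3 v1=C4 downbeat m6
bar 10: v0=F3 v1=F4 downbeat P8
  -> R4 @ bar 2 tick 2 v(0, 1): F3/E5 M7 untreated
  -> R7 @ bar 2 tick 2 v(1,): A3->E5 leap 19st
  -> R7 @ bar 2 tick 3 v(1,): E5->A3 leap 19st
  -> R2 @ bar 4 tick 0 v(0, 1): E3/G3 m3 -> F3/F4 P8 similar
  -> R7 @ bar 4 tick 0 v(1,): G3->F4 leap 10st
  -> R2 @ bar 6 tick 0 v(0, 1): G3/E4 M6 -> E3/B3 P5 similar
  -> R1 @ bar 7 tick 0 v(0, 1): E3/B3 P5 -> D3/A3 P5 similar
  -> R4 @ bar 9 tick 2 v(0, 1): E3/D5 m7 untreated
  -> R7 @ bar 9 tick 2 v(1,): C4->D5 leap 14st
  -> R7 @ bar 9 tick 3 v(1,): D5->B3 leap 15st
  -> R2 @ bar 10 tick 0 v(0, 1): E3/B3 P5 -> F3/F4 P8 similar
  -> R7 @ bar 10 tick 0 v(1,): B3->F4 leap 6st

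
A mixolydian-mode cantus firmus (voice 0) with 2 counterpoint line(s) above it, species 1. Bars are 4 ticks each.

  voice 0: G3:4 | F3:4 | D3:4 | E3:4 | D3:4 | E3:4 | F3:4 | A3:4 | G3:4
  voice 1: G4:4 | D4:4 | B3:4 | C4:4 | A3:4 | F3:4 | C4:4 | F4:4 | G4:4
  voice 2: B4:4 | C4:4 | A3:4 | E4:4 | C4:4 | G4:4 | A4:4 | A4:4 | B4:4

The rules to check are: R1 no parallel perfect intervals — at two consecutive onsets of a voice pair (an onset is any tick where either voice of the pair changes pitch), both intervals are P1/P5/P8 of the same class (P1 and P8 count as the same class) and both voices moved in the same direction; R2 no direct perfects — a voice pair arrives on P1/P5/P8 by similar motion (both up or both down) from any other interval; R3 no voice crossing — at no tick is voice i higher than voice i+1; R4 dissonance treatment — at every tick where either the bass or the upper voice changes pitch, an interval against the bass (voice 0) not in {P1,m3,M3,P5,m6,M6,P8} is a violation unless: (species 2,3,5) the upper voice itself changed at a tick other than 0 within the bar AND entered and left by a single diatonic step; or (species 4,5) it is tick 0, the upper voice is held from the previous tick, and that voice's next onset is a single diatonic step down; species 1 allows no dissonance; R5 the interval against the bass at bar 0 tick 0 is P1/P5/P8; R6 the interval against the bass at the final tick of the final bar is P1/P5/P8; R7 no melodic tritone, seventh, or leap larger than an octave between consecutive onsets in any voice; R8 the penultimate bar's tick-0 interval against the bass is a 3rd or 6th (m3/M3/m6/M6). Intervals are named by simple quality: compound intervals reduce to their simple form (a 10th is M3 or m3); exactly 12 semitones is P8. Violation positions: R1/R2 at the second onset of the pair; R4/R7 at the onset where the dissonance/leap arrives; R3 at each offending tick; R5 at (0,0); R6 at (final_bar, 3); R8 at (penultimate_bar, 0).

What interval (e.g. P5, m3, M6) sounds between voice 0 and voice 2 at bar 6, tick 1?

M3

voice 0=F3 voice 2=A4 -> M3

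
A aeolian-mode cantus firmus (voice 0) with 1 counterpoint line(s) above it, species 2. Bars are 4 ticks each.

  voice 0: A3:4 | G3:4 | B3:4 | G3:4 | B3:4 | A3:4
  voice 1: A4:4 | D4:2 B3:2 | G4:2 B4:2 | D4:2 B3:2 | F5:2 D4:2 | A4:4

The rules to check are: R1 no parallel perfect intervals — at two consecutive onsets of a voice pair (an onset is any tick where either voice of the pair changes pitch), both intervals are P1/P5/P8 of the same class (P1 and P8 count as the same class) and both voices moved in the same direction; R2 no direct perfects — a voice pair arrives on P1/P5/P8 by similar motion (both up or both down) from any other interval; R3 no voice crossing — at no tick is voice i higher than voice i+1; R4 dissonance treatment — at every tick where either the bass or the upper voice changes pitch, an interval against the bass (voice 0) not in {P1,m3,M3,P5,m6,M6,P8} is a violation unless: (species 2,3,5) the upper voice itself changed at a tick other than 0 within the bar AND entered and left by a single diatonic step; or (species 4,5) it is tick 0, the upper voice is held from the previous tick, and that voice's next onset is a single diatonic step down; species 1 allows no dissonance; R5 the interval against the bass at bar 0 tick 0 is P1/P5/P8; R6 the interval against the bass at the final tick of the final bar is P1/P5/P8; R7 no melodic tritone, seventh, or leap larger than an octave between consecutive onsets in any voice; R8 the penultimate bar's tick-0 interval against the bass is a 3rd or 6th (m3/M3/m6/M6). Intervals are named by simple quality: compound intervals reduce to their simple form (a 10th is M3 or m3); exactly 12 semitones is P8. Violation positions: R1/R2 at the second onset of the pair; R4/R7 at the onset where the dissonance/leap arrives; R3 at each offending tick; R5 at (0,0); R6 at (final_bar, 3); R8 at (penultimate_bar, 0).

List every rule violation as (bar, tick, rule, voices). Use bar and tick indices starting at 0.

(1, 0, R2, (0, 1))
(3, 0, R2, (0, 1))
(4, 0, R4, (0, 1))
(4, 0, R7, (1,))
(4, 0, R8, (0, 1))
(4, 2, R7, (1,))

bar 0: v0=A3 v1=A4 downbeat P8
bar 1: v0=G3 v1=D4 downbeat P5
bar 2: v0=B3 v1=G4 downbeat m6
bar 3: v0=G3 v1=D4 downbeat P5
bar 4: v0=B3 v1=F5 downbeat TT
bar 5: v0=A3 v1=A4 downbeat P8
  -> R2 @ bar 1 tick 0 v(0, 1): A3/A4 P8 -> G3/D4 P5 similar
  -> R2 @ bar 3 tick 0 v(0, 1): B3/B4 P8 -> G3/D4 P5 similar
  -> R4 @ bar 4 tick 0 v(0, 1): B3/F5 TT untreated
  -> R7 @ bar 4 tick 0 v(1,): B3->F5 leap 18st
  -> R8 @ bar 4 tick 0 v(0, 1): penult TT not 3rd/6th
  -> R7 @ bar 4 tick 2 v(1,): F5->D4 leap 15st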